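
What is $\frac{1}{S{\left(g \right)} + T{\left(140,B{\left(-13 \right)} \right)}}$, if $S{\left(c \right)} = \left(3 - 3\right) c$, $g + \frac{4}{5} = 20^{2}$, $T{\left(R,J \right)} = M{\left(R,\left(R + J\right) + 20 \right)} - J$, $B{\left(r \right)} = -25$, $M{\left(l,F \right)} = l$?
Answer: $\frac{1}{165} \approx 0.0060606$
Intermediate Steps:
$T{\left(R,J \right)} = R - J$
$g = \frac{1996}{5}$ ($g = - \frac{4}{5} + 20^{2} = - \frac{4}{5} + 400 = \frac{1996}{5} \approx 399.2$)
$S{\left(c \right)} = 0$ ($S{\left(c \right)} = 0 c = 0$)
$\frac{1}{S{\left(g \right)} + T{\left(140,B{\left(-13 \right)} \right)}} = \frac{1}{0 + \left(140 - -25\right)} = \frac{1}{0 + \left(140 + 25\right)} = \frac{1}{0 + 165} = \frac{1}{165}$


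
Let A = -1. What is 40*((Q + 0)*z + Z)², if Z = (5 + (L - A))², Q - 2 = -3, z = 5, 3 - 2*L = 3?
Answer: 38440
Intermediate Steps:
L = 0 (L = 3/2 - ½*3 = 3/2 - 3/2 = 0)
Q = -1 (Q = 2 - 3 = -1)
Z = 36 (Z = (5 + (0 - 1*(-1)))² = (5 + (0 + 1))² = (5 + 1)² = 6² = 36)
40*((Q + 0)*z + Z)² = 40*((-1 + 0)*5 + 36)² = 40*(-1*5 + 36)² = 40*(-5 + 36)² = 40*31² = 40*961 = 38440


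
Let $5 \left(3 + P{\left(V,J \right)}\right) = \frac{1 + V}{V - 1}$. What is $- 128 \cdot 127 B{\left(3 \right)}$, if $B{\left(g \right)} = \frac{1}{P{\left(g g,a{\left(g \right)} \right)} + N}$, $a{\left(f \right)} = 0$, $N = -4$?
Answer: $\frac{65024}{27} \approx 2408.3$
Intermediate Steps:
$P{\left(V,J \right)} = -3 + \frac{1 + V}{5 \left(-1 + V\right)}$ ($P{\left(V,J \right)} = -3 + \frac{\left(1 + V\right) \frac{1}{V - 1}}{5} = -3 + \frac{\left(1 + V\right) \frac{1}{-1 + V}}{5} = -3 + \frac{\frac{1}{-1 + V} \left(1 + V\right)}{5} = -3 + \frac{1 + V}{5 \left(-1 + V\right)}$)
$B{\left(g \right)} = \frac{1}{-4 + \frac{2 \left(8 - 7 g^{2}\right)}{5 \left(-1 + g^{2}\right)}}$ ($B{\left(g \right)} = \frac{1}{\frac{2 \left(8 - 7 g g\right)}{5 \left(-1 + g g\right)} - 4} = \frac{1}{\frac{2 \left(8 - 7 g^{2}\right)}{5 \left(-1 + g^{2}\right)} - 4} = \frac{1}{-4 + \frac{2 \left(8 - 7 g^{2}\right)}{5 \left(-1 + g^{2}\right)}}$)
$- 128 \cdot 127 B{\left(3 \right)} = - 128 \cdot 127 \frac{5 \left(1 - 3^{2}\right)}{2 \left(-18 + 17 \cdot 3^{2}\right)} = - 128 \cdot 127 \frac{5 \left(1 - 9\right)}{2 \left(-18 + 17 \cdot 9\right)} = - 128 \cdot 127 \frac{5 \left(1 - 9\right)}{2 \left(-18 + 153\right)} = - 128 \cdot 127 \cdot \frac{5}{2} \cdot \frac{1}{135} \left(-8\right) = - 128 \cdot 127 \left(- \frac{4}{27}\right) = \left(-128\right) \left(- \frac{508}{27}\right) = \frac{65024}{27}$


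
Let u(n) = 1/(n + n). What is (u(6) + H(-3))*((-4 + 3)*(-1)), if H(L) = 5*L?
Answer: -179/12 ≈ -14.917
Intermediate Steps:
u(n) = 1/(2*n)
(u(6) + H(-3))*((-4 + 3)*(-1)) = ((½)/6 + 5*(-3))*((-4 + 3)*(-1)) = ((½)*(⅙) - 15)*(-1*(-1)) = (1/12 - 15)*1 = -179/12*1 = -179/12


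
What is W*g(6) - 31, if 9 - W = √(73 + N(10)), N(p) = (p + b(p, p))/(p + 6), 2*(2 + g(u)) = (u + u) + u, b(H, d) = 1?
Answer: 32 - 21*√131/4 ≈ -28.089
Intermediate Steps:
g(u) = -2 + 3*u/2 (g(u) = -2 + ((u + u) + u)/2 = -2 + (2*u + u)/2 = -2 + (3*u)/2 = -2 + 3*u/2)
N(p) = (1 + p)/(6 + p) (N(p) = (p + 1)/(p + 6) = (1 + p)/(6 + p))
W = 9 - 3*√131/4 (W = 9 - √(73 + (1 + 10)/(6 + 10)) = 9 - √(73 + 11/16) = 9 - √(1179/16) = 9 - 3*√131/4 ≈ 0.41586)
W*g(6) - 31 = (9 - 3*√131/4)*(-2 + (3/2)*6) - 31 = (9 - 3*√131/4)*(-2 + 9) - 31 = (9 - 3*√131/4)*7 - 31 = (63 - 21*√131/4) - 31 = 32 - 21*√131/4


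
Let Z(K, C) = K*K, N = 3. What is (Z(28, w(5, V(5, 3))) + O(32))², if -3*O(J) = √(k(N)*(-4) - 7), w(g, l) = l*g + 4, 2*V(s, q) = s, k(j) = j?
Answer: (2352 - I*√19)²/9 ≈ 6.1465e+5 - 2278.3*I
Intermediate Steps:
V(s, q) = s/2
w(g, l) = 4 + g*l (w(g, l) = g*l + 4 = 4 + g*l)
O(J) = -I*√19/3 (O(J) = -√(3*(-4) - 7)/3 = -√(-12 - 7)/3 = -I*√19/3)
Z(K, C) = K²
(Z(28, w(5, V(5, 3))) + O(32))² = (28² - I*√19/3)² = (784 - I*√19/3)²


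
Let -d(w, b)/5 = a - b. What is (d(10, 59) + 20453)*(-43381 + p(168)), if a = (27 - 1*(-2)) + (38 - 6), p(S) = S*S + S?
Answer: -306420127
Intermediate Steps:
p(S) = S + S² (p(S) = S² + S = S + S²)
a = 61 (a = (27 + 2) + 32 = 29 + 32 = 61)
d(w, b) = -305 + 5*b (d(w, b) = -5*(61 - b) = -305 + 5*b)
(d(10, 59) + 20453)*(-43381 + p(168)) = ((-305 + 5*59) + 20453)*(-43381 + 168*(1 + 168)) = ((-305 + 295) + 20453)*(-43381 + 168*169) = (-10 + 20453)*(-43381 + 28392) = 20443*(-14989) = -306420127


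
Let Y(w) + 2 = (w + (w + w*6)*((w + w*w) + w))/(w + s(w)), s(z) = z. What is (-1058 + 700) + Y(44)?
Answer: 13449/2 ≈ 6724.5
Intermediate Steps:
Y(w) = -2 + (w + 7*w*(w² + 2*w))/(2*w) (Y(w) = -2 + (w + (w + w*6)*((w + w*w) + w))/(w + w) = -2 + (w + (w + 6*w)*((w + w²) + w))/((2*w)) = -2 + (w + (7*w)*(w² + 2*w))*(1/(2*w)) = -2 + (w + 7*w*(w² + 2*w))*(1/(2*w)) = -2 + (w + 7*w*(w² + 2*w))/(2*w))
(-1058 + 700) + Y(44) = (-1058 + 700) + (-3/2 + 7*44 + (7/2)*44²) = -358 + (-3/2 + 308 + (7/2)*1936) = -358 + (-3/2 + 308 + 6776) = -358 + 14165/2 = 13449/2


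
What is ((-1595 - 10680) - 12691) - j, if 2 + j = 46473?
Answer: -71437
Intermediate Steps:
j = 46471 (j = -2 + 46473 = 46471)
((-1595 - 10680) - 12691) - j = ((-1595 - 10680) - 12691) - 1*46471 = (-12275 - 12691) - 46471 = -24966 - 46471 = -71437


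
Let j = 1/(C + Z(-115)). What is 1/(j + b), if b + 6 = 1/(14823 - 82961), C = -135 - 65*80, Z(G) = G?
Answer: -92838025/557046547 ≈ -0.16666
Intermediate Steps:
C = -5335 (C = -135 - 5200 = -5335)
b = -408829/68138 (b = -6 + 1/(14823 - 82961) = -6 + 1/(-68138) = -6 - 1/68138 = -408829/68138 ≈ -6.0000)
j = -1/5450 (j = 1/(-5335 - 115) = 1/(-5450) = -1/5450 ≈ -0.00018349)
1/(j + b) = 1/(-1/5450 - 408829/68138) = 1/(-557046547/92838025) = -92838025/557046547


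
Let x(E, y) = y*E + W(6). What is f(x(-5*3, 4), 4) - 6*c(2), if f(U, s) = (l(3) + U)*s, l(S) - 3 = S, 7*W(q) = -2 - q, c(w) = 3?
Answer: -1670/7 ≈ -238.57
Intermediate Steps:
W(q) = -2/7 - q/7 (W(q) = (-2 - q)/7 = -2/7 - q/7)
l(S) = 3 + S
x(E, y) = -8/7 + E*y (x(E, y) = y*E + (-2/7 - 1/7*6) = E*y + (-2/7 - 6/7) = E*y - 8/7 = -8/7 + E*y)
f(U, s) = s*(6 + U) (f(U, s) = ((3 + 3) + U)*s = (6 + U)*s = s*(6 + U))
f(x(-5*3, 4), 4) - 6*c(2) = 4*(6 + (-8/7 - 5*3*4)) - 6*3 = 4*(6 + (-8/7 - 15*4)) - 18 = 4*(6 + (-8/7 - 60)) - 18 = 4*(6 - 428/7) - 18 = 4*(-386/7) - 18 = -1544/7 - 18 = -1670/7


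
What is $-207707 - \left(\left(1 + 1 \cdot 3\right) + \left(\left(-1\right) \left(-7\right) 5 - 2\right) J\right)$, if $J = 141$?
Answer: $-212364$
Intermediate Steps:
$-207707 - \left(\left(1 + 1 \cdot 3\right) + \left(\left(-1\right) \left(-7\right) 5 - 2\right) J\right) = -207707 - \left(\left(1 + 1 \cdot 3\right) + \left(\left(-1\right) \left(-7\right) 5 - 2\right) 141\right) = -207707 - \left(\left(1 + 3\right) + \left(7 \cdot 5 - 2\right) 141\right) = -207707 - \left(4 + \left(35 - 2\right) 141\right) = -207707 - \left(4 + 33 \cdot 141\right) = -207707 - \left(4 + 4653\right) = -207707 - 4657 = -212364$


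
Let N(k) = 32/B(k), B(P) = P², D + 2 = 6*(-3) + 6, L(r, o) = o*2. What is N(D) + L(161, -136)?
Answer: -13320/49 ≈ -271.84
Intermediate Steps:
L(r, o) = 2*o
D = -14 (D = -2 + (6*(-3) + 6) = -2 + (-18 + 6) = -2 - 12 = -14)
N(k) = 32/k² (N(k) = 32/(k²) = 32/k²)
N(D) + L(161, -136) = 32/(-14)² + 2*(-136) = 32*(1/196) - 272 = 8/49 - 272 = -13320/49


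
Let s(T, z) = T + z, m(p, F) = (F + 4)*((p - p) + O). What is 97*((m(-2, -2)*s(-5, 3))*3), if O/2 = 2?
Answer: -4656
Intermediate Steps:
O = 4 (O = 2*2 = 4)
m(p, F) = 16 + 4*F (m(p, F) = (F + 4)*((p - p) + 4) = (4 + F)*(0 + 4) = (4 + F)*4 = 16 + 4*F)
97*((m(-2, -2)*s(-5, 3))*3) = 97*(((16 + 4*(-2))*(-5 + 3))*3) = 97*(((16 - 8)*(-2))*3) = 97*((8*(-2))*3) = 97*(-16*3) = 97*(-48) = -4656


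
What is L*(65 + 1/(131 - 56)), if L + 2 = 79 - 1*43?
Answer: 165784/75 ≈ 2210.5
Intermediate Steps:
L = 34 (L = -2 + (79 - 1*43) = -2 + (79 - 43) = -2 + 36 = 34)
L*(65 + 1/(131 - 56)) = 34*(65 + 1/(131 - 56)) = 34*(65 + 1/75) = 34*(4876/75) = 165784/75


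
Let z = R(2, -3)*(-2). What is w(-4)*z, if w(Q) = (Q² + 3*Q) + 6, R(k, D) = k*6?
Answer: -240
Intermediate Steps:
R(k, D) = 6*k
w(Q) = 6 + Q² + 3*Q
z = -24 (z = (6*2)*(-2) = 12*(-2) = -24)
w(-4)*z = (6 + (-4)² + 3*(-4))*(-24) = (6 + 16 - 12)*(-24) = 10*(-24) = -240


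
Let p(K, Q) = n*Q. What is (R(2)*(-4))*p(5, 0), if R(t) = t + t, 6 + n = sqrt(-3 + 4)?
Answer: 0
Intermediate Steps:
n = -5 (n = -6 + sqrt(-3 + 4) = -6 + sqrt(1) = -6 + 1 = -5)
R(t) = 2*t
p(K, Q) = -5*Q
(R(2)*(-4))*p(5, 0) = ((2*2)*(-4))*(-5*0) = (4*(-4))*0 = -16*0 = 0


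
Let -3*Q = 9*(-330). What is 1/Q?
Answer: 1/990 ≈ 0.0010101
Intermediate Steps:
Q = 990 (Q = -3*(-330) = -⅓*(-2970) = 990)
1/Q = 1/990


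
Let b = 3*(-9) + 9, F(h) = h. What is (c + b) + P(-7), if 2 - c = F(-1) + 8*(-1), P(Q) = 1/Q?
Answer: -50/7 ≈ -7.1429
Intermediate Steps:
P(Q) = 1/Q
b = -18 (b = -27 + 9 = -18)
c = 11 (c = 2 - (-1 + 8*(-1)) = 2 - (-1 - 8) = 2 - 1*(-9) = 2 + 9 = 11)
(c + b) + P(-7) = (11 - 18) + 1/(-7) = -7 - 1/7 = -50/7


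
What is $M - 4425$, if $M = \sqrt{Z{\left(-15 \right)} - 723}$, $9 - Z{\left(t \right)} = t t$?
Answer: $-4425 + i \sqrt{939} \approx -4425.0 + 30.643 i$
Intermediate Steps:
$Z{\left(t \right)} = 9 - t^{2}$ ($Z{\left(t \right)} = 9 - t t = 9 - t^{2}$)
$M = i \sqrt{939}$ ($M = \sqrt{\left(9 - \left(-15\right)^{2}\right) - 723} = \sqrt{\left(9 - 225\right) - 723} = \sqrt{-216 - 723} = \sqrt{-939} = i \sqrt{939} \approx 30.643 i$)
$M - 4425 = i \sqrt{939} - 4425 = -4425 + i \sqrt{939}$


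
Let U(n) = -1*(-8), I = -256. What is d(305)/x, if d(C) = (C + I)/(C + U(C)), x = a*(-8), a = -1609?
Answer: 49/4028936 ≈ 1.2162e-5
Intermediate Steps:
U(n) = 8
x = 12872 (x = -1609*(-8) = 12872)
d(C) = (-256 + C)/(8 + C) (d(C) = (C - 256)/(C + 8) = (-256 + C)/(8 + C))
d(305)/x = ((-256 + 305)/(8 + 305))/12872 = (49/313)*(1/12872) = 49/4028936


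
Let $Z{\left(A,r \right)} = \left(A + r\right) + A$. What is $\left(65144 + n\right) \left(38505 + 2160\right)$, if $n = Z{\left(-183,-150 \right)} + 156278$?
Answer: $8983142490$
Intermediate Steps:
$Z{\left(A,r \right)} = r + 2 A$
$n = 155762$ ($n = \left(-150 + 2 \left(-183\right)\right) + 156278 = \left(-150 - 366\right) + 156278 = -516 + 156278 = 155762$)
$\left(65144 + n\right) \left(38505 + 2160\right) = \left(65144 + 155762\right) \left(38505 + 2160\right) = 220906 \cdot 40665 = 8983142490$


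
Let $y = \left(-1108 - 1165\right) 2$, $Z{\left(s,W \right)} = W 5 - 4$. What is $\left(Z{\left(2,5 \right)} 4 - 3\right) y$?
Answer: $-368226$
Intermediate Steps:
$Z{\left(s,W \right)} = -4 + 5 W$ ($Z{\left(s,W \right)} = 5 W - 4 = -4 + 5 W$)
$y = -4546$ ($y = \left(-2273\right) 2 = -4546$)
$\left(Z{\left(2,5 \right)} 4 - 3\right) y = \left(\left(-4 + 5 \cdot 5\right) 4 - 3\right) \left(-4546\right) = \left(\left(-4 + 25\right) 4 - 3\right) \left(-4546\right) = \left(21 \cdot 4 - 3\right) \left(-4546\right) = \left(84 - 3\right) \left(-4546\right) = 81 \left(-4546\right) = -368226$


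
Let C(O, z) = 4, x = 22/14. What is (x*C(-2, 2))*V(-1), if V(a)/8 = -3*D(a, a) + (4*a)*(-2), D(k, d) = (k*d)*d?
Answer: 3872/7 ≈ 553.14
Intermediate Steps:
x = 11/7 (x = 22*(1/14) = 11/7 ≈ 1.5714)
D(k, d) = k*d² (D(k, d) = (d*k)*d = k*d²)
V(a) = -64*a - 24*a³ (V(a) = 8*(-3*a*a² + (4*a)*(-2)) = 8*(-3*a³ - 8*a) = 8*(-8*a - 3*a³) = -64*a - 24*a³)
(x*C(-2, 2))*V(-1) = ((11/7)*4)*(-64*(-1) - 24*(-1)³) = 44*(64 - 24*(-1))/7 = 44*(64 + 24)/7 = (44/7)*88 = 3872/7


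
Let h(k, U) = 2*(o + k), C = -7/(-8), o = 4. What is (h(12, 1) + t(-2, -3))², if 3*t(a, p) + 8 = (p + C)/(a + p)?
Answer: 1390041/1600 ≈ 868.78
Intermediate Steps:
C = 7/8 (C = -7*(-⅛) = 7/8 ≈ 0.87500)
h(k, U) = 8 + 2*k (h(k, U) = 2*(4 + k) = 8 + 2*k)
t(a, p) = -8/3 + (7/8 + p)/(3*(a + p)) (t(a, p) = -8/3 + ((p + 7/8)/(a + p))/3 = -8/3 + ((7/8 + p)/(a + p))/3 = -8/3 + (7/8 + p)/(3*(a + p)))
(h(12, 1) + t(-2, -3))² = ((8 + 2*12) + (7 - 64*(-2) - 56*(-3))/(24*(-2 - 3)))² = ((8 + 24) + (1/24)*(7 + 128 + 168)/(-5))² = (32 + (1/24)*(-⅕)*303)² = (32 - 101/40)² = (1179/40)² = 1390041/1600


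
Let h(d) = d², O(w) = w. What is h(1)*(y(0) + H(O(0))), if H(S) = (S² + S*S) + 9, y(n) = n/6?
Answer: 9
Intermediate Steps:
y(n) = n/6 (y(n) = n*(⅙) = n/6)
H(S) = 9 + 2*S² (H(S) = (S² + S²) + 9 = 2*S² + 9 = 9 + 2*S²)
h(1)*(y(0) + H(O(0))) = 1²*((⅙)*0 + (9 + 2*0²)) = 1*(0 + (9 + 2*0)) = 1*(0 + (9 + 0)) = 1*(0 + 9) = 1*9 = 9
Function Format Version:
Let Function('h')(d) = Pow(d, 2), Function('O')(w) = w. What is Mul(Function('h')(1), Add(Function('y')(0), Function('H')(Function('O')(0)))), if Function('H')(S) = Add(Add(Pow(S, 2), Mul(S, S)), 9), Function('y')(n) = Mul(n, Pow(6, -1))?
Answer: 9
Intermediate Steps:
Function('y')(n) = Mul(Rational(1, 6), n) (Function('y')(n) = Mul(n, Rational(1, 6)) = Mul(Rational(1, 6), n))
Function('H')(S) = Add(9, Mul(2, Pow(S, 2))) (Function('H')(S) = Add(Add(Pow(S, 2), Pow(S, 2)), 9) = Add(Mul(2, Pow(S, 2)), 9) = Add(9, Mul(2, Pow(S, 2))))
Mul(Function('h')(1), Add(Function('y')(0), Function('H')(Function('O')(0)))) = Mul(Pow(1, 2), Add(Mul(Rational(1, 6), 0), Add(9, Mul(2, Pow(0, 2))))) = Mul(1, Add(0, Add(9, Mul(2, 0)))) = Mul(1, Add(0, Add(9, 0))) = Mul(1, Add(0, 9)) = Mul(1, 9) = 9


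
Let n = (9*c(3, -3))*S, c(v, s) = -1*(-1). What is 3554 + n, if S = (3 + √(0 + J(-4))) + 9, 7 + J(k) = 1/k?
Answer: 3662 + 9*I*√29/2 ≈ 3662.0 + 24.233*I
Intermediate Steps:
J(k) = -7 + 1/k
c(v, s) = 1
S = 12 + I*√29/2 (S = (3 + √(0 + (-7 + 1/(-4)))) + 9 = (3 + √(0 + (-7 - ¼))) + 9 = (3 + √(0 - 29/4)) + 9 = (3 + √(-29/4)) + 9 = (3 + I*√29/2) + 9 = 12 + I*√29/2 ≈ 12.0 + 2.6926*I)
n = 108 + 9*I*√29/2 (n = (9*1)*(12 + I*√29/2) = 9*(12 + I*√29/2) = 108 + 9*I*√29/2 ≈ 108.0 + 24.233*I)
3554 + n = 3554 + (108 + 9*I*√29/2) = 3662 + 9*I*√29/2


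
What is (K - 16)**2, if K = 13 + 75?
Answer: 5184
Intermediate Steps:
K = 88
(K - 16)**2 = (88 - 16)**2 = 72**2 = 5184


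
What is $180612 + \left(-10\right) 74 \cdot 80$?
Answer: $121412$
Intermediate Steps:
$180612 + \left(-10\right) 74 \cdot 80 = 180612 - 59200 = 121412$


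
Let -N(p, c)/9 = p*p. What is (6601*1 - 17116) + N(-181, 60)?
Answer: -305364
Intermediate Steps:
N(p, c) = -9*p² (N(p, c) = -9*p*p = -9*p²)
(6601*1 - 17116) + N(-181, 60) = (6601*1 - 17116) - 9*(-181)² = (6601 - 17116) - 9*32761 = -10515 - 294849 = -305364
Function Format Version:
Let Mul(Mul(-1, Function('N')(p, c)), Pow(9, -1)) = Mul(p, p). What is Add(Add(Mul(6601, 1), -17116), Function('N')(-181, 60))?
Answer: -305364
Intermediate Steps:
Function('N')(p, c) = Mul(-9, Pow(p, 2)) (Function('N')(p, c) = Mul(-9, Mul(p, p)) = Mul(-9, Pow(p, 2)))
Add(Add(Mul(6601, 1), -17116), Function('N')(-181, 60)) = Add(Add(Mul(6601, 1), -17116), Mul(-9, Pow(-181, 2))) = Add(Add(6601, -17116), Mul(-9, 32761)) = Add(-10515, -294849) = -305364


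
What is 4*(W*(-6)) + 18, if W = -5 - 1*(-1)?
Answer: 114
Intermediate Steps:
W = -4 (W = -5 + 1 = -4)
4*(W*(-6)) + 18 = 4*(-4*(-6)) + 18 = 4*24 + 18 = 96 + 18 = 114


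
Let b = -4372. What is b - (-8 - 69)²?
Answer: -10301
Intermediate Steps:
b - (-8 - 69)² = -4372 - (-8 - 69)² = -4372 - 1*(-77)² = -4372 - 1*5929 = -4372 - 5929 = -10301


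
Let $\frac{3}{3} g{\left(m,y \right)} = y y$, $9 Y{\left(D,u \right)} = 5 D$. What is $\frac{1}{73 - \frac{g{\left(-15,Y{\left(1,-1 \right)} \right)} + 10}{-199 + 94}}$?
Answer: $\frac{1701}{124340} \approx 0.01368$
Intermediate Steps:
$Y{\left(D,u \right)} = \frac{5 D}{9}$
$g{\left(m,y \right)} = y^{2}$ ($g{\left(m,y \right)} = y y = y^{2}$)
$\frac{1}{73 - \frac{g{\left(-15,Y{\left(1,-1 \right)} \right)} + 10}{-199 + 94}} = \frac{1}{73 - \frac{\left(\frac{5}{9} \cdot 1\right)^{2} + 10}{-199 + 94}} = \frac{1}{73 - \frac{\left(\frac{5}{9}\right)^{2} + 10}{-105}} = \frac{1}{73 - \left(\frac{25}{81} + 10\right) \left(- \frac{1}{105}\right)} = \frac{1}{73 - \frac{835}{81} \left(- \frac{1}{105}\right)} = \frac{1}{73 - - \frac{167}{1701}} = \frac{1}{73 + \frac{167}{1701}} = \frac{1}{\frac{124340}{1701}} = \frac{1701}{124340}$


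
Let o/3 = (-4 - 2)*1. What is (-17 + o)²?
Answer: 1225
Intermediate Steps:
o = -18 (o = 3*((-4 - 2)*1) = 3*(-6*1) = 3*(-6) = -18)
(-17 + o)² = (-17 - 18)² = (-35)² = 1225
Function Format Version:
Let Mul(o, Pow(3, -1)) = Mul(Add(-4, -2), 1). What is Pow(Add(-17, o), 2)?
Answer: 1225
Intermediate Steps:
o = -18 (o = Mul(3, Mul(Add(-4, -2), 1)) = Mul(3, Mul(-6, 1)) = Mul(3, -6) = -18)
Pow(Add(-17, o), 2) = Pow(Add(-17, -18), 2) = Pow(-35, 2) = 1225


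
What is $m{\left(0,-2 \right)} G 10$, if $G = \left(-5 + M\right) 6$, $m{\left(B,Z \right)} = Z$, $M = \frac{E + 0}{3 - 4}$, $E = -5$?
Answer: $0$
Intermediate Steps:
$M = 5$ ($M = \frac{-5 + 0}{3 - 4} = - \frac{5}{-1} = \left(-5\right) \left(-1\right) = 5$)
$G = 0$ ($G = \left(-5 + 5\right) 6 = 0 \cdot 6 = 0$)
$m{\left(0,-2 \right)} G 10 = \left(-2\right) 0 \cdot 10 = 0 \cdot 10 = 0$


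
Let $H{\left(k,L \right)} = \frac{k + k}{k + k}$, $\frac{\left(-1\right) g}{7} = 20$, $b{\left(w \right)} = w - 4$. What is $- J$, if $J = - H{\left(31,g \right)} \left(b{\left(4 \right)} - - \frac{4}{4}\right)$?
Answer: $1$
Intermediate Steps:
$b{\left(w \right)} = -4 + w$ ($b{\left(w \right)} = w - 4 = -4 + w$)
$g = -140$ ($g = \left(-7\right) 20 = -140$)
$H{\left(k,L \right)} = 1$ ($H{\left(k,L \right)} = \frac{2 k}{2 k} = 2 k \frac{1}{2 k} = 1$)
$J = -1$ ($J = \left(-1\right) 1 \left(\left(-4 + 4\right) - - \frac{4}{4}\right) = - (0 - \left(-4\right) \frac{1}{4}) = - (0 - -1) = - (0 + 1) = \left(-1\right) 1 = -1$)
$- J = \left(-1\right) \left(-1\right) = 1$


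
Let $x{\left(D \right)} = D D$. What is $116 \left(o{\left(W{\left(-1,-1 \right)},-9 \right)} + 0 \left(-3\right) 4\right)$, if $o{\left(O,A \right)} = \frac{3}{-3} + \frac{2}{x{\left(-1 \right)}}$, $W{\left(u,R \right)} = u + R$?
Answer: $116$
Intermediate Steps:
$W{\left(u,R \right)} = R + u$
$x{\left(D \right)} = D^{2}$
$o{\left(O,A \right)} = 1$ ($o{\left(O,A \right)} = \frac{3}{-3} + \frac{2}{\left(-1\right)^{2}} = 3 \left(- \frac{1}{3}\right) + \frac{2}{1} = -1 + 2 \cdot 1 = -1 + 2 = 1$)
$116 \left(o{\left(W{\left(-1,-1 \right)},-9 \right)} + 0 \left(-3\right) 4\right) = 116 \left(1 + 0 \left(-3\right) 4\right) = 116 \left(1 + 0 \cdot 4\right) = 116 \left(1 + 0\right) = 116 \cdot 1 = 116$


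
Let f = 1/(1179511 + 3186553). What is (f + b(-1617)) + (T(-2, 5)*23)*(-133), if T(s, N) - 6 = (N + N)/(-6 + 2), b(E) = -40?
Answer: -46919906775/4366064 ≈ -10747.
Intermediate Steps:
T(s, N) = 6 - N/2 (T(s, N) = 6 + (N + N)/(-6 + 2) = 6 + (2*N)/(-4) = 6 + (2*N)*(-¼) = 6 - N/2)
f = 1/4366064 ≈ 2.2904e-7
(f + b(-1617)) + (T(-2, 5)*23)*(-133) = (1/4366064 - 40) + ((6 - ½*5)*23)*(-133) = -174642559/4366064 + ((6 - 5/2)*23)*(-133) = -174642559/4366064 + ((7/2)*23)*(-133) = -174642559/4366064 + (161/2)*(-133) = -174642559/4366064 - 21413/2 = -46919906775/4366064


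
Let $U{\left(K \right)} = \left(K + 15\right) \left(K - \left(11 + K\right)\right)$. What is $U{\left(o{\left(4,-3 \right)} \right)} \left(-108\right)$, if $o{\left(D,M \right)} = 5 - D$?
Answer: $19008$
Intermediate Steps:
$U{\left(K \right)} = -165 - 11 K$ ($U{\left(K \right)} = \left(15 + K\right) \left(-11\right) = -165 - 11 K$)
$U{\left(o{\left(4,-3 \right)} \right)} \left(-108\right) = \left(-165 - 11 \left(5 - 4\right)\right) \left(-108\right) = \left(-165 - 11\right) \left(-108\right) = \left(-176\right) \left(-108\right) = 19008$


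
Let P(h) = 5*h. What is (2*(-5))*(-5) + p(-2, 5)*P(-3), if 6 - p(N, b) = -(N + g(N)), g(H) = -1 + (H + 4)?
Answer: -25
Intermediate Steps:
g(H) = 3 + H (g(H) = -1 + (4 + H) = 3 + H)
p(N, b) = 9 + 2*N (p(N, b) = 6 - (-1)*(N + (3 + N)) = 6 - (-1)*(3 + 2*N) = 6 - (-3 - 2*N) = 6 + (3 + 2*N) = 9 + 2*N)
(2*(-5))*(-5) + p(-2, 5)*P(-3) = (2*(-5))*(-5) + (9 + 2*(-2))*(5*(-3)) = -10*(-5) + (9 - 4)*(-15) = 50 + 5*(-15) = 50 - 75 = -25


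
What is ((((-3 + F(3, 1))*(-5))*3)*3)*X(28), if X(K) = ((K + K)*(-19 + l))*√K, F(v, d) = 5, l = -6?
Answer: 252000*√7 ≈ 6.6673e+5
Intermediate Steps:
X(K) = -50*K^(3/2) (X(K) = ((K + K)*(-19 - 6))*√K = ((2*K)*(-25))*√K = (-50*K)*√K = -50*K^(3/2))
((((-3 + F(3, 1))*(-5))*3)*3)*X(28) = ((((-3 + 5)*(-5))*3)*3)*(-2800*√7) = (((2*(-5))*3)*3)*(-2800*√7) = (-10*3*3)*(-2800*√7) = (-30*3)*(-2800*√7) = -(-252000)*√7 = 252000*√7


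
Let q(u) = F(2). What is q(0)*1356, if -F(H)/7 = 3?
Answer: -28476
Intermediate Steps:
F(H) = -21 (F(H) = -7*3 = -21)
q(u) = -21
q(0)*1356 = -21*1356 = -28476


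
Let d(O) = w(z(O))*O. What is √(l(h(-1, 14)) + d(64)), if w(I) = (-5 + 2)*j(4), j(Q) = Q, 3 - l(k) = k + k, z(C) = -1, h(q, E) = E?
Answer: I*√793 ≈ 28.16*I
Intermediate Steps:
l(k) = 3 - 2*k (l(k) = 3 - (k + k) = 3 - 2*k)
w(I) = -12 (w(I) = (-5 + 2)*4 = -3*4 = -12)
d(O) = -12*O
√(l(h(-1, 14)) + d(64)) = √((3 - 2*14) - 12*64) = √((3 - 28) - 768) = √(-25 - 768) = √(-793) = I*√793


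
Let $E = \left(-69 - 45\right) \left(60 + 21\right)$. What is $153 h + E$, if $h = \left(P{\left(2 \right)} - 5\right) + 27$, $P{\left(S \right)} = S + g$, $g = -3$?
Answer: $-6021$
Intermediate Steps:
$P{\left(S \right)} = -3 + S$ ($P{\left(S \right)} = S - 3 = -3 + S$)
$h = 21$ ($h = \left(\left(-3 + 2\right) - 5\right) + 27 = \left(-1 - 5\right) + 27 = -6 + 27 = 21$)
$E = -9234$ ($E = \left(-114\right) 81 = -9234$)
$153 h + E = 153 \cdot 21 - 9234 = 3213 - 9234 = -6021$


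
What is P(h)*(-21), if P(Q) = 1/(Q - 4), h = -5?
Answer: 7/3 ≈ 2.3333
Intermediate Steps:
P(Q) = 1/(-4 + Q)
P(h)*(-21) = -21/(-4 - 5) = -21/(-9) = -⅑*(-21) = 7/3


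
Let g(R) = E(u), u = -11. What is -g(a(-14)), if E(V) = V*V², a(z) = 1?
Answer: 1331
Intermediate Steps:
E(V) = V³
g(R) = -1331 (g(R) = (-11)³ = -1331)
-g(a(-14)) = -1*(-1331) = 1331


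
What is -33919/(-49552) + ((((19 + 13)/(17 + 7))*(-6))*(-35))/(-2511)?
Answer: 71296049/124425072 ≈ 0.57300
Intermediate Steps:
-33919/(-49552) + ((((19 + 13)/(17 + 7))*(-6))*(-35))/(-2511) = -33919*(-1/49552) + (((32/24)*(-6))*(-35))*(-1/2511) = 33919/49552 + (((32*(1/24))*(-6))*(-35))*(-1/2511) = 33919/49552 + (((4/3)*(-6))*(-35))*(-1/2511) = 33919/49552 - 8*(-35)*(-1/2511) = 33919/49552 + 280*(-1/2511) = 33919/49552 - 280/2511 = 71296049/124425072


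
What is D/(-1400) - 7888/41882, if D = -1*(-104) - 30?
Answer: -3535617/14658700 ≈ -0.24120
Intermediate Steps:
D = 74 (D = 104 - 30 = 74)
D/(-1400) - 7888/41882 = 74/(-1400) - 7888/41882 = 74*(-1/1400) - 7888*1/41882 = -37/700 - 3944/20941 = -3535617/14658700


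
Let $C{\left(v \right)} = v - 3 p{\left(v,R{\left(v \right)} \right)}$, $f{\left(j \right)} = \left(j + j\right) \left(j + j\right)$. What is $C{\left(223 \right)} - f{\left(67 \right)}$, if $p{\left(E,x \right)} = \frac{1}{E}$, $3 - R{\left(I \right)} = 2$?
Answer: $- \frac{3954462}{223} \approx -17733.0$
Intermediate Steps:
$R{\left(I \right)} = 1$ ($R{\left(I \right)} = 3 - 2 = 1$)
$f{\left(j \right)} = 4 j^{2}$ ($f{\left(j \right)} = 2 j 2 j = 4 j^{2}$)
$C{\left(v \right)} = v - \frac{3}{v}$
$C{\left(223 \right)} - f{\left(67 \right)} = \left(223 - \frac{3}{223}\right) - 4 \cdot 67^{2} = \left(223 - \frac{3}{223}\right) - 4 \cdot 4489 = \left(223 - \frac{3}{223}\right) - 17956 = \frac{49726}{223} - 17956 = - \frac{3954462}{223}$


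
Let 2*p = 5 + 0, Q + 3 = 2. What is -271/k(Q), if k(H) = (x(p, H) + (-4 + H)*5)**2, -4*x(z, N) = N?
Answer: -4336/9801 ≈ -0.44240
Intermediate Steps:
Q = -1 (Q = -3 + 2 = -1)
p = 5/2 (p = (5 + 0)/2 = (1/2)*5 = 5/2 ≈ 2.5000)
x(z, N) = -N/4
k(H) = (-20 + 19*H/4)**2 (k(H) = (-H/4 + (-4 + H)*5)**2 = (-H/4 + (-20 + 5*H))**2 = (-20 + 19*H/4)**2)
-271/k(Q) = -271*16/(-80 + 19*(-1))**2 = -271*16/(-80 - 19)**2 = -271/((1/16)*(-99)**2) = -271/((1/16)*9801) = -271/9801/16 = -271*16/9801 = -4336/9801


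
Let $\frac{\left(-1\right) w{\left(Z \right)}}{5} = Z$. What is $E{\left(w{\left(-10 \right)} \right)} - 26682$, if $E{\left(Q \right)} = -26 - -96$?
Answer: $-26612$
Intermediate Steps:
$w{\left(Z \right)} = - 5 Z$
$E{\left(Q \right)} = 70$ ($E{\left(Q \right)} = -26 + 96 = 70$)
$E{\left(w{\left(-10 \right)} \right)} - 26682 = 70 - 26682 = -26612$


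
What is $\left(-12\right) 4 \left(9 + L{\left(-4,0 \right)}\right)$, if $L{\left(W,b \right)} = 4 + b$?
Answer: $-624$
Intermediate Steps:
$\left(-12\right) 4 \left(9 + L{\left(-4,0 \right)}\right) = \left(-12\right) 4 \left(9 + \left(4 + 0\right)\right) = - 48 \left(9 + 4\right) = \left(-48\right) 13 = -624$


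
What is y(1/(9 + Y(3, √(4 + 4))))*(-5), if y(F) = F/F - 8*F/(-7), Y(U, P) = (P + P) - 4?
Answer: -45/49 - 160*√2/49 ≈ -5.5362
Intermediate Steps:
Y(U, P) = -4 + 2*P (Y(U, P) = 2*P - 4 = -4 + 2*P)
y(F) = 1 + 8*F/7 (y(F) = 1 - 8*F*(-⅐) = 1 + 8*F/7)
y(1/(9 + Y(3, √(4 + 4))))*(-5) = (1 + 8/(7*(9 + (-4 + 2*√(4 + 4)))))*(-5) = (1 + 8/(7*(9 + (-4 + 2*√8))))*(-5) = (1 + 8/(7*(9 + (-4 + 2*(2*√2)))))*(-5) = (1 + 8/(7*(9 + (-4 + 4*√2))))*(-5) = (1 + 8/(7*(5 + 4*√2)))*(-5) = -5 - 40/(7*(5 + 4*√2))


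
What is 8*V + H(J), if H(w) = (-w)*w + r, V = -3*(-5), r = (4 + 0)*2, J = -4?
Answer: 112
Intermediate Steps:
r = 8 (r = 4*2 = 8)
V = 15
H(w) = 8 - w² (H(w) = (-w)*w + 8 = -w² + 8 = 8 - w²)
8*V + H(J) = 8*15 + (8 - 1*(-4)²) = 120 + (8 - 1*16) = 120 + (8 - 16) = 120 - 8 = 112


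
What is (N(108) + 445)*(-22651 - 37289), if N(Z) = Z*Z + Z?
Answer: -732286980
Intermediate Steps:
N(Z) = Z + Z**2 (N(Z) = Z**2 + Z = Z + Z**2)
(N(108) + 445)*(-22651 - 37289) = (108*(1 + 108) + 445)*(-22651 - 37289) = (108*109 + 445)*(-59940) = (11772 + 445)*(-59940) = 12217*(-59940) = -732286980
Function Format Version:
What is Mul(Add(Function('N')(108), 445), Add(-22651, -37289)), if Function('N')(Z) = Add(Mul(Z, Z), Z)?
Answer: -732286980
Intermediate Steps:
Function('N')(Z) = Add(Z, Pow(Z, 2)) (Function('N')(Z) = Add(Pow(Z, 2), Z) = Add(Z, Pow(Z, 2)))
Mul(Add(Function('N')(108), 445), Add(-22651, -37289)) = Mul(Add(Mul(108, Add(1, 108)), 445), Add(-22651, -37289)) = Mul(Add(Mul(108, 109), 445), -59940) = Mul(Add(11772, 445), -59940) = Mul(12217, -59940) = -732286980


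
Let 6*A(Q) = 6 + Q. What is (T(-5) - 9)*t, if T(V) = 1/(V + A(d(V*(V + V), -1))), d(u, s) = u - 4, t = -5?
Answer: 480/11 ≈ 43.636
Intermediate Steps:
d(u, s) = -4 + u
A(Q) = 1 + Q/6 (A(Q) = (6 + Q)/6 = 1 + Q/6)
T(V) = 1/(⅓ + V + V²/3) (T(V) = 1/(V + (1 + (-4 + V*(V + V))/6)) = 1/(V + (1 + (-4 + V*(2*V))/6)) = 1/(V + (1 + (-4 + 2*V²)/6)) = 1/(V + (1 + (-⅔ + V²/3))) = 1/(V + (⅓ + V²/3)) = 1/(⅓ + V + V²/3))
(T(-5) - 9)*t = (3/(1 + (-5)² + 3*(-5)) - 9)*(-5) = (3/(1 + 25 - 15) - 9)*(-5) = (3/11 - 9)*(-5) = -96/11*(-5) = 480/11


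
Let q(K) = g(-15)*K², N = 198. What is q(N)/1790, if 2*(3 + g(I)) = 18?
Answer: 117612/895 ≈ 131.41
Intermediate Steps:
g(I) = 6 (g(I) = -3 + (½)*18 = -3 + 9 = 6)
q(K) = 6*K²
q(N)/1790 = (6*198²)/1790 = (6*39204)*(1/1790) = 235224*(1/1790) = 117612/895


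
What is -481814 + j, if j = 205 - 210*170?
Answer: -517309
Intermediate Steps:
j = -35495 (j = 205 - 35700 = -35495)
-481814 + j = -481814 - 35495 = -517309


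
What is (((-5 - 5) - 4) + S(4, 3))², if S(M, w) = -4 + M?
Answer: 196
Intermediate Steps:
(((-5 - 5) - 4) + S(4, 3))² = (((-5 - 5) - 4) + (-4 + 4))² = ((-10 - 4) + 0)² = (-14 + 0)² = (-14)² = 196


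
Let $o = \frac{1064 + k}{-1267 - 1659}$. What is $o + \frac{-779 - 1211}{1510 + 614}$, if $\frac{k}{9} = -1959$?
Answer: $\frac{3670696}{776853} \approx 4.7251$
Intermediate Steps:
$k = -17631$ ($k = 9 \left(-1959\right) = -17631$)
$o = \frac{16567}{2926}$ ($o = \frac{1064 - 17631}{-1267 - 1659} = - \frac{16567}{-2926} = \left(-16567\right) \left(- \frac{1}{2926}\right) = \frac{16567}{2926} \approx 5.662$)
$o + \frac{-779 - 1211}{1510 + 614} = \frac{16567}{2926} + \frac{-779 - 1211}{1510 + 614} = \frac{16567}{2926} - \frac{1990}{2124} = \frac{16567}{2926} - \frac{995}{1062} = \frac{3670696}{776853}$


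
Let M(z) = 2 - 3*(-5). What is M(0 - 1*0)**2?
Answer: 289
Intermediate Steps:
M(z) = 17 (M(z) = 2 + 15 = 17)
M(0 - 1*0)**2 = 17**2 = 289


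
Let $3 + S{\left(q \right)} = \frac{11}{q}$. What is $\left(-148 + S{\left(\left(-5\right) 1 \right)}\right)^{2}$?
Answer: $\frac{586756}{25} \approx 23470.0$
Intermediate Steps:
$S{\left(q \right)} = -3 + \frac{11}{q}$
$\left(-148 + S{\left(\left(-5\right) 1 \right)}\right)^{2} = \left(-148 - \left(3 - \frac{11}{\left(-5\right) 1}\right)\right)^{2} = \left(-148 - \left(3 - \frac{11}{-5}\right)\right)^{2} = \left(-148 + \left(-3 + 11 \left(- \frac{1}{5}\right)\right)\right)^{2} = \left(-148 - \frac{26}{5}\right)^{2} = \left(- \frac{766}{5}\right)^{2} = \frac{586756}{25}$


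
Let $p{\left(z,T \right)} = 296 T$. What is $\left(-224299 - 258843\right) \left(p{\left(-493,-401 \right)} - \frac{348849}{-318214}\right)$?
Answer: $\frac{9124228489929245}{159107} \approx 5.7346 \cdot 10^{10}$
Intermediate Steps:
$\left(-224299 - 258843\right) \left(p{\left(-493,-401 \right)} - \frac{348849}{-318214}\right) = \left(-224299 - 258843\right) \left(296 \left(-401\right) - \frac{348849}{-318214}\right) = - 483142 \left(-118696 - - \frac{348849}{318214}\right) = - 483142 \left(-118696 + \frac{348849}{318214}\right) = \left(-483142\right) \left(- \frac{37770380095}{318214}\right) = \frac{9124228489929245}{159107}$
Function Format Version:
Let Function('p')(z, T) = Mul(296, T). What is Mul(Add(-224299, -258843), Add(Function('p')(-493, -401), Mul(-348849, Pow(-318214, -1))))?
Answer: Rational(9124228489929245, 159107) ≈ 5.7346e+10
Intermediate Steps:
Mul(Add(-224299, -258843), Add(Function('p')(-493, -401), Mul(-348849, Pow(-318214, -1)))) = Mul(Add(-224299, -258843), Add(Mul(296, -401), Mul(-348849, Pow(-318214, -1)))) = Mul(-483142, Add(-118696, Mul(-348849, Rational(-1, 318214)))) = Mul(-483142, Add(-118696, Rational(348849, 318214))) = Mul(-483142, Rational(-37770380095, 318214)) = Rational(9124228489929245, 159107)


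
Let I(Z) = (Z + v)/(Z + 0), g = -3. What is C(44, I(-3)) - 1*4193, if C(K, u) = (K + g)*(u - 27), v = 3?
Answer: -5300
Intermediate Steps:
I(Z) = (3 + Z)/Z (I(Z) = (Z + 3)/(Z + 0) = (3 + Z)/Z)
C(K, u) = (-27 + u)*(-3 + K) (C(K, u) = (K - 3)*(u - 27) = (-3 + K)*(-27 + u) = (-27 + u)*(-3 + K))
C(44, I(-3)) - 1*4193 = (81 - 27*44 - 3*(3 - 3)/(-3) + 44*((3 - 3)/(-3))) - 1*4193 = (81 - 1188 - (-1)*0 + 44*(-⅓*0)) - 4193 = (81 - 1188 - 3*0 + 44*0) - 4193 = (81 - 1188 + 0 + 0) - 4193 = -1107 - 4193 = -5300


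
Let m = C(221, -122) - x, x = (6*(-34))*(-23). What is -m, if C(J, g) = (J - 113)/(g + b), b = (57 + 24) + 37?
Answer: 4719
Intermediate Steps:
b = 118 (b = 81 + 37 = 118)
x = 4692 (x = -204*(-23) = 4692)
C(J, g) = (-113 + J)/(118 + g) (C(J, g) = (J - 113)/(g + 118) = (-113 + J)/(118 + g))
m = -4719 (m = (-113 + 221)/(118 - 122) - 1*4692 = 108/(-4) - 4692 = -¼*108 - 4692 = -27 - 4692 = -4719)
-m = -1*(-4719) = 4719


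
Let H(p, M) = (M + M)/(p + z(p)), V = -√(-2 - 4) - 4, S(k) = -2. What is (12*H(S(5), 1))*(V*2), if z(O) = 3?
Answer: -192 - 48*I*√6 ≈ -192.0 - 117.58*I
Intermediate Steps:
V = -4 - I*√6 (V = -√(-6) - 4 = -I*√6 - 4 = -4 - I*√6 ≈ -4.0 - 2.4495*I)
H(p, M) = 2*M/(3 + p) (H(p, M) = (M + M)/(p + 3) = (2*M)/(3 + p) = 2*M/(3 + p))
(12*H(S(5), 1))*(V*2) = (12*(2*1/(3 - 2)))*((-4 - I*√6)*2) = (12*(2*1/1))*(-8 - 2*I*√6) = (12*(2*1*1))*(-8 - 2*I*√6) = (12*2)*(-8 - 2*I*√6) = 24*(-8 - 2*I*√6) = -192 - 48*I*√6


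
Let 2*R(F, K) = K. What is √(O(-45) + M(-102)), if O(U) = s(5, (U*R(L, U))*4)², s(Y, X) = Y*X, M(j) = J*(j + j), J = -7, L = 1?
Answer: 2*√102515982 ≈ 20250.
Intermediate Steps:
R(F, K) = K/2
M(j) = -14*j (M(j) = -7*(j + j) = -14*j)
s(Y, X) = X*Y
O(U) = 100*U⁴ (O(U) = (((U*(U/2))*4)*5)² = (((U²/2)*4)*5)² = ((2*U²)*5)² = (10*U²)² = 100*U⁴)
√(O(-45) + M(-102)) = √(100*(-45)⁴ - 14*(-102)) = √(100*4100625 + 1428) = √(410062500 + 1428) = √410063928 = 2*√102515982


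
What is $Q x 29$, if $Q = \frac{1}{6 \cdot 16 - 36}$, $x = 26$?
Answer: $\frac{377}{30} \approx 12.567$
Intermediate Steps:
$Q = \frac{1}{60}$ ($Q = \frac{1}{96 - 36} = \frac{1}{60} \approx 0.016667$)
$Q x 29 = \frac{1}{60} \cdot 26 \cdot 29 = \frac{13}{30} \cdot 29 = \frac{377}{30}$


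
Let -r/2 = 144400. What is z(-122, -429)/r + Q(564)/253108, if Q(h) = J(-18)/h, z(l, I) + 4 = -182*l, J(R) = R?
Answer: -660233301/8588966872 ≈ -0.076870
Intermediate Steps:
r = -288800 (r = -2*144400 = -288800)
z(l, I) = -4 - 182*l
Q(h) = -18/h
z(-122, -429)/r + Q(564)/253108 = (-4 - 182*(-122))/(-288800) - 18/564/253108 = (-4 + 22204)*(-1/288800) - 18*1/564*(1/253108) = 22200*(-1/288800) - 3/94*1/253108 = -111/1444 - 3/23792152 = -660233301/8588966872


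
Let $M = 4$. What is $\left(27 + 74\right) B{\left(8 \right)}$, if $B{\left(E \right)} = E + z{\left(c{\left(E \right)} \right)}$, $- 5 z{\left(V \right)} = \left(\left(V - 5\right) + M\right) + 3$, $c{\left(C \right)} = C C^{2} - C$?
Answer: $- \frac{47066}{5} \approx -9413.2$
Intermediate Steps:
$c{\left(C \right)} = C^{3} - C$
$z{\left(V \right)} = - \frac{2}{5} - \frac{V}{5}$ ($z{\left(V \right)} = - \frac{\left(\left(V - 5\right) + 4\right) + 3}{5} = - \frac{\left(\left(-5 + V\right) + 4\right) + 3}{5} = - \frac{\left(-1 + V\right) + 3}{5} = - \frac{2 + V}{5} = - \frac{2}{5} - \frac{V}{5}$)
$B{\left(E \right)} = - \frac{2}{5} - \frac{E^{3}}{5} + \frac{6 E}{5}$ ($B{\left(E \right)} = E - \left(\frac{2}{5} + \frac{E^{3} - E}{5}\right) = E - \left(\frac{2}{5} - \frac{E}{5} + \frac{E^{3}}{5}\right) = - \frac{2}{5} - \frac{E^{3}}{5} + \frac{6 E}{5}$)
$\left(27 + 74\right) B{\left(8 \right)} = \left(27 + 74\right) \left(- \frac{2}{5} - \frac{8^{3}}{5} + \frac{6}{5} \cdot 8\right) = 101 \left(- \frac{2}{5} - \frac{512}{5} + \frac{48}{5}\right) = 101 \left(- \frac{466}{5}\right) = - \frac{47066}{5}$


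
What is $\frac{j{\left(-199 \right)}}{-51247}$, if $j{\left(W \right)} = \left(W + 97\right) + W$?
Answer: $\frac{43}{7321} \approx 0.0058735$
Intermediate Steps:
$j{\left(W \right)} = 97 + 2 W$ ($j{\left(W \right)} = \left(97 + W\right) + W = 97 + 2 W$)
$\frac{j{\left(-199 \right)}}{-51247} = \frac{97 + 2 \left(-199\right)}{-51247} = \left(97 - 398\right) \left(- \frac{1}{51247}\right) = \left(-301\right) \left(- \frac{1}{51247}\right) = \frac{43}{7321}$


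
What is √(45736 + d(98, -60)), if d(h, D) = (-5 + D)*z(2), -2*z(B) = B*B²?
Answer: 2*√11499 ≈ 214.47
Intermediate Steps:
z(B) = -B³/2 (z(B) = -B*B²/2 = -B³/2)
d(h, D) = 20 - 4*D (d(h, D) = (-5 + D)*(-½*2³) = (-5 + D)*(-½*8) = (-5 + D)*(-4) = 20 - 4*D)
√(45736 + d(98, -60)) = √(45736 + (20 - 4*(-60))) = √(45736 + (20 + 240)) = √(45736 + 260) = √45996 = 2*√11499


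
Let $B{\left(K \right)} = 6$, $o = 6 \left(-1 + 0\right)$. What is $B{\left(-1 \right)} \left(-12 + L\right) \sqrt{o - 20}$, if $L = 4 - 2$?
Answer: $- 60 i \sqrt{26} \approx - 305.94 i$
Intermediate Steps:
$o = -6$ ($o = 6 \left(-1\right) = -6$)
$L = 2$ ($L = 4 - 2 = 2$)
$B{\left(-1 \right)} \left(-12 + L\right) \sqrt{o - 20} = 6 \left(-12 + 2\right) \sqrt{-6 - 20} = 6 \left(-10\right) \sqrt{-26} = - 60 i \sqrt{26}$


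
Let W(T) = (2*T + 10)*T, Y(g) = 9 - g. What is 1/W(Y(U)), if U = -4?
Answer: 1/468 ≈ 0.0021368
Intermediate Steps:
W(T) = T*(10 + 2*T) (W(T) = (10 + 2*T)*T = T*(10 + 2*T))
1/W(Y(U)) = 1/(2*(9 - 1*(-4))*(5 + (9 - 1*(-4)))) = 1/(2*(9 + 4)*(5 + (9 + 4))) = 1/(2*13*(5 + 13)) = 1/(2*13*18) = 1/468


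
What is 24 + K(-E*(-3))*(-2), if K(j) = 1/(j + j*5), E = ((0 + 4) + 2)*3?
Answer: 3887/162 ≈ 23.994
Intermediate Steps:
E = 18 (E = (4 + 2)*3 = 6*3 = 18)
K(j) = 1/(6*j) (K(j) = 1/(j + 5*j) = 1/(6*j))
24 + K(-E*(-3))*(-2) = 24 + (1/(6*((-1*18*(-3)))))*(-2) = 24 + (1/(6*((-18*(-3)))))*(-2) = 24 + ((1/6)/54)*(-2) = 24 + ((1/6)*(1/54))*(-2) = 24 + (1/324)*(-2) = 24 - 1/162 = 3887/162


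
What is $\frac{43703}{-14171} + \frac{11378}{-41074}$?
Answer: $- \frac{978147330}{291029827} \approx -3.361$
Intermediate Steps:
$\frac{43703}{-14171} + \frac{11378}{-41074} = 43703 \left(- \frac{1}{14171}\right) + 11378 \left(- \frac{1}{41074}\right) = - \frac{43703}{14171} - \frac{5689}{20537} = - \frac{978147330}{291029827}$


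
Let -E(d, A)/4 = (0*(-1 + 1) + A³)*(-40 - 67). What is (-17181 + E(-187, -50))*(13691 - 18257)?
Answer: 244359448446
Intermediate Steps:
E(d, A) = 428*A³ (E(d, A) = -4*(0*(-1 + 1) + A³)*(-40 - 67) = -4*(0*0 + A³)*(-107) = -4*(0 + A³)*(-107) = -4*A³*(-107) = -(-428)*A³ = 428*A³)
(-17181 + E(-187, -50))*(13691 - 18257) = (-17181 + 428*(-50)³)*(13691 - 18257) = (-17181 + 428*(-125000))*(-4566) = (-17181 - 53500000)*(-4566) = -53517181*(-4566) = 244359448446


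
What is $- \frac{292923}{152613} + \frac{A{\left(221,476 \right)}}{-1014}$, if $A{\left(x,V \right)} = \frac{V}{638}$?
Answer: $- \frac{5265941834}{2742506481} \approx -1.9201$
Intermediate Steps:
$A{\left(x,V \right)} = \frac{V}{638}$ ($A{\left(x,V \right)} = V \frac{1}{638} = \frac{V}{638}$)
$- \frac{292923}{152613} + \frac{A{\left(221,476 \right)}}{-1014} = - \frac{292923}{152613} + \frac{\frac{1}{638} \cdot 476}{-1014} = \left(-292923\right) \frac{1}{152613} + \frac{238}{319} \left(- \frac{1}{1014}\right) = - \frac{32547}{16957} - \frac{119}{161733} = - \frac{5265941834}{2742506481}$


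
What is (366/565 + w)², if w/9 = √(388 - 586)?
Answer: -5119596594/319225 + 19764*I*√22/565 ≈ -16038.0 + 164.07*I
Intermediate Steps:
w = 27*I*√22 (w = 9*√(388 - 586) = 9*√(-198) = 9*(3*I*√22) = 27*I*√22 ≈ 126.64*I)
(366/565 + w)² = (366/565 + 27*I*√22)²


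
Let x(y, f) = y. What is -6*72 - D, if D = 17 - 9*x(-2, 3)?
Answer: -467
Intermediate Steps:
D = 35 (D = 17 - 9*(-2) = 17 + 18 = 35)
-6*72 - D = -6*72 - 1*35 = -432 - 35 = -467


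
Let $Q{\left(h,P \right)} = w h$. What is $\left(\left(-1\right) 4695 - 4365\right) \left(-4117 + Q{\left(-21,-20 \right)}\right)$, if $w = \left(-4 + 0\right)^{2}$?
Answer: $40344180$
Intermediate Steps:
$w = 16$ ($w = \left(-4\right)^{2} = 16$)
$Q{\left(h,P \right)} = 16 h$
$\left(\left(-1\right) 4695 - 4365\right) \left(-4117 + Q{\left(-21,-20 \right)}\right) = \left(\left(-1\right) 4695 - 4365\right) \left(-4117 + 16 \left(-21\right)\right) = \left(-4695 - 4365\right) \left(-4117 - 336\right) = \left(-9060\right) \left(-4453\right) = 40344180$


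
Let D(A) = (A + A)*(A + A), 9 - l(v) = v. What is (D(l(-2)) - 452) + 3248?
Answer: 3280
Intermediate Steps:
l(v) = 9 - v
D(A) = 4*A² (D(A) = (2*A)*(2*A) = 4*A²)
(D(l(-2)) - 452) + 3248 = (4*(9 - 1*(-2))² - 452) + 3248 = (4*(9 + 2)² - 452) + 3248 = (4*11² - 452) + 3248 = (4*121 - 452) + 3248 = (484 - 452) + 3248 = 32 + 3248 = 3280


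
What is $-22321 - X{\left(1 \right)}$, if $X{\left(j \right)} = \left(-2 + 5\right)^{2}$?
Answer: $-22330$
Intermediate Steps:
$X{\left(j \right)} = 9$ ($X{\left(j \right)} = 3^{2} = 9$)
$-22321 - X{\left(1 \right)} = -22321 - 9 = -22330$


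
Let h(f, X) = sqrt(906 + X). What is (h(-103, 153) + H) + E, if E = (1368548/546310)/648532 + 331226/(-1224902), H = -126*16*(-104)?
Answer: 1624827212094402738931/7749681908470390 + sqrt(1059) ≈ 2.0970e+5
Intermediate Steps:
H = 209664 (H = -2016*(-104) = 209664)
E = -2095563133110029/7749681908470390 (E = (1368548*(1/546310))*(1/648532) + 331226*(-1/1224902) = (684274/273155)*(1/648532) - 23659/87493 = 342137/88574879230 - 23659/87493 = -2095563133110029/7749681908470390 ≈ -0.27041)
(h(-103, 153) + H) + E = (sqrt(906 + 153) + 209664) - 2095563133110029/7749681908470390 = (sqrt(1059) + 209664) - 2095563133110029/7749681908470390 = (209664 + sqrt(1059)) - 2095563133110029/7749681908470390 = 1624827212094402738931/7749681908470390 + sqrt(1059)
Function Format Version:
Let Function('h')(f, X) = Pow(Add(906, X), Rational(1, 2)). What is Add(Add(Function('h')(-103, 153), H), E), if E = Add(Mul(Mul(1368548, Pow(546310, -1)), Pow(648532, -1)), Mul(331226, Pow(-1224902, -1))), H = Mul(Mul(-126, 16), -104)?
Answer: Add(Rational(1624827212094402738931, 7749681908470390), Pow(1059, Rational(1, 2))) ≈ 2.0970e+5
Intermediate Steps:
H = 209664 (H = Mul(-2016, -104) = 209664)
E = Rational(-2095563133110029, 7749681908470390) (E = Add(Mul(Mul(1368548, Rational(1, 546310)), Rational(1, 648532)), Mul(331226, Rational(-1, 1224902))) = Add(Mul(Rational(684274, 273155), Rational(1, 648532)), Rational(-23659, 87493)) = Add(Rational(342137, 88574879230), Rational(-23659, 87493)) = Rational(-2095563133110029, 7749681908470390) ≈ -0.27041)
Add(Add(Function('h')(-103, 153), H), E) = Add(Add(Pow(Add(906, 153), Rational(1, 2)), 209664), Rational(-2095563133110029, 7749681908470390)) = Add(Add(Pow(1059, Rational(1, 2)), 209664), Rational(-2095563133110029, 7749681908470390)) = Add(Add(209664, Pow(1059, Rational(1, 2))), Rational(-2095563133110029, 7749681908470390)) = Add(Rational(1624827212094402738931, 7749681908470390), Pow(1059, Rational(1, 2)))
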